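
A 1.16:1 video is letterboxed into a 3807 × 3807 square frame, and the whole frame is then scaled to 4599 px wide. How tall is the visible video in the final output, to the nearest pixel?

Fitted into 3807×3807, the video spans the width; its height is 3807 / 1.160 ≈ 3281.90 px.
Scaling 3807 → 4599 is ×1.2080, so the height becomes 3281.90 × 1.2080 ≈ 3964.66 px.

3965 px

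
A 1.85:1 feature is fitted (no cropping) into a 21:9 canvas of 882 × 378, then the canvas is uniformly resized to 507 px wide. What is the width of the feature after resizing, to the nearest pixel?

402 px

At 882×378 the feature is height-limited, so width = 378 × 1.850 ≈ 699.30 px.
Scaling 882 → 507 is ×0.5748, so the width becomes 699.30 × 0.5748 ≈ 401.98 px.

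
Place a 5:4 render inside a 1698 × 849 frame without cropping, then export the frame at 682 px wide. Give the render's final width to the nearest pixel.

Fitted into 1698×849, the render spans the height; its width is 849 × 5/4 ≈ 1061.25 px.
Scaling 1698 → 682 is ×0.4016, so the width becomes 1061.25 × 0.4016 ≈ 426.25 px.

426 px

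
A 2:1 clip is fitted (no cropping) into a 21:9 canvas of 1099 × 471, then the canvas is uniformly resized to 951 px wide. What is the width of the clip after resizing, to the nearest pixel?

815 px

Fitted into 1099×471, the clip spans the height; its width is 471 × 2/1 ≈ 942.00 px.
Scaling 1099 → 951 is ×0.8653, so the width becomes 942.00 × 0.8653 ≈ 815.14 px.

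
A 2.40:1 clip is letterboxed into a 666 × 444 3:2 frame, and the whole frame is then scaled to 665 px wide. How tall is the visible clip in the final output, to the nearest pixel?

277 px

Fitted into 666×444, the clip spans the width; its height is 666 / 2.400 ≈ 277.50 px.
The frame scales by 665/666 = 0.9985; 277.50 × 0.9985 ≈ 277.08 px.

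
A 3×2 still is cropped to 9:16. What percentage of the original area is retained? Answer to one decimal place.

Going from 3×2 to 9:16 means cutting width while keeping height.
(0.562)/(1.500) ≈ 0.375 of the area survives.

37.5%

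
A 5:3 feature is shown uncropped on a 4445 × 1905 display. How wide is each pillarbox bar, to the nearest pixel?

5:3 (1.667) < 21×9 (2.333), so the feature fills the height.
Content width = 1905 × 5/3 ≈ 3175.00 px.
Black = 4445 − 3175.00 = 1270.00 px, or 635.00 per bar.

635 px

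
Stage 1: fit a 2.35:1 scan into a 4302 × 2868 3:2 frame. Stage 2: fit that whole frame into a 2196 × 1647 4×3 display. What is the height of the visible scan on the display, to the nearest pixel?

2.35:1 in 4302×2868: fills the width, so the scan is 4302.00 × 1830.64.
The 3:2 canvas is width-limited in 2196×1647, giving 2196.00 × 1464.00; scale factor 0.5105.
Applying the same ×0.5105: 1830.64 → 934.47.

934 px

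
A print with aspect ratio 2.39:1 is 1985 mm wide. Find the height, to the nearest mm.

At 2.39:1, 1985 / 2.390 ≈ 830.54.

831 mm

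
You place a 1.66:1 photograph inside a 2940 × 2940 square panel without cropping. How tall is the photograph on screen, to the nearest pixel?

1.66:1 is wider than square, so it spans the full width.
Content height = 2940 / 1.660 ≈ 1771.08 px.

1771 px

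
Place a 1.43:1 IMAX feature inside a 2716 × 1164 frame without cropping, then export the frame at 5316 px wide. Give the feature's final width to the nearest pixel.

Fitted into 2716×1164, the feature spans the height; its width is 1164 × 1.430 ≈ 1664.52 px.
Scaling 2716 → 5316 is ×1.9573, so the width becomes 1664.52 × 1.9573 ≈ 3257.95 px.

3258 px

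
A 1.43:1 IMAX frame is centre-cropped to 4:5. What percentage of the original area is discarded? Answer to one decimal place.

44.1%

4:5 is narrower than 1.43:1 IMAX, so the crop keeps the full height and trims the width.
(0.800)/(1.430) ≈ 0.559 of the area survives, leaving 44.06% discarded.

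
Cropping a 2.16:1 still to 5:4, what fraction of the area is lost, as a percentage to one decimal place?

42.1%

5:4 is narrower than 2.16:1, so the crop keeps the full height and trims the width.
(1.250)/(2.160) ≈ 0.579 of the area survives, leaving 42.13% discarded.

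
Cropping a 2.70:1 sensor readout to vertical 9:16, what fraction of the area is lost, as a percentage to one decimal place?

The height stays; only width is cut (since vertical 9:16 is narrower than 2.70:1).
(0.562)/(2.700) ≈ 0.208 of the area survives, leaving 79.17% discarded.

79.2%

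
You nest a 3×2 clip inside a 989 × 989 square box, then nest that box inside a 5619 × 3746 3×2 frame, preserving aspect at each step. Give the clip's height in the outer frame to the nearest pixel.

Inside the 989×989 canvas the clip is width-limited at 989.00 × 659.33.
square in 5619×3746: fills the height, so the intermediate becomes 3746.00 × 3746.00 — a scale of ×3.7877.
The clip scales with it: height 659.33 × 3.7877 ≈ 2497.33.

2497 px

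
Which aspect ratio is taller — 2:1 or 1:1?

2 and 1; 2 > 1. The smaller width-to-height ratio is the taller frame.

1:1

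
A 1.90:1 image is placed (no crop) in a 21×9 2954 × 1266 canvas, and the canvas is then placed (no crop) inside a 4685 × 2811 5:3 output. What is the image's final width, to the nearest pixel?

3815 px

First fit — 1.90:1 into 2954×1266 spans the height: 2405.40 × 1266.00.
21×9 in 4685×2811: fills the width, so the intermediate becomes 4685.00 × 2007.86 — a scale of ×1.5860.
So the image's width is 2405.40 × 1.5860 ≈ 3814.93.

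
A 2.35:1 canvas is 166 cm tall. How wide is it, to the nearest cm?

390 cm

Width = 166 × 2.350 = 390.10.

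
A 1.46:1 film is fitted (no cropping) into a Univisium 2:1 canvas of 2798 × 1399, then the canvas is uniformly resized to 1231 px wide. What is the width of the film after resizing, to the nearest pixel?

At 2798×1399 the film is height-limited, so width = 1399 × 1.460 ≈ 2042.54 px.
Resizing to 1231 px wide multiplies everything by 0.4400: 2042.54 → 898.63 px.

899 px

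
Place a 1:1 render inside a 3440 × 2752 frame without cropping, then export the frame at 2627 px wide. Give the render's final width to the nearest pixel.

At 3440×2752 the render is height-limited, so width = 2752 × 1/1 ≈ 2752.00 px.
Resizing to 2627 px wide multiplies everything by 0.7637: 2752.00 → 2101.60 px.

2102 px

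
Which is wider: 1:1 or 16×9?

16×9

1 and 16×9 = 1.778; 1.778 > 1.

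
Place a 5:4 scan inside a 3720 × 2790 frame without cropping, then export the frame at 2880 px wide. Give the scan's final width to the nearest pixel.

2700 px

Fitted into 3720×2790, the scan spans the height; its width is 2790 × 5/4 ≈ 3487.50 px.
Resizing to 2880 px wide multiplies everything by 0.7742: 3487.50 → 2700.00 px.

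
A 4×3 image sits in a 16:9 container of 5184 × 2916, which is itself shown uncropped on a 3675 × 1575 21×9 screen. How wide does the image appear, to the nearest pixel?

2100 px

First fit — 4×3 into 5184×2916 spans the height: 3888.00 × 2916.00.
16:9 in 3675×1575: fills the height, so the intermediate becomes 2800.00 × 1575.00 — a scale of ×0.5401.
So the image's width is 3888.00 × 0.5401 ≈ 2100.00.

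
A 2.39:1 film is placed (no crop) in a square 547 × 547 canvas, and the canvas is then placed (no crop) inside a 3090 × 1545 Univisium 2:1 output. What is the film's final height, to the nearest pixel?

2.39:1 in 547×547: fills the width, so the film is 547.00 × 228.87.
The square canvas is height-limited in 3090×1545, giving 1545.00 × 1545.00; scale factor 2.8245.
The film scales with it: height 228.87 × 2.8245 ≈ 646.44.

646 px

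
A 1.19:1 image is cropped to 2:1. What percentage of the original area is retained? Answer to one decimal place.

The width stays; only height is cut (since 2:1 is wider than 1.19:1).
Fraction kept = (1.190)/(2.000) ≈ 59.50%.

59.5%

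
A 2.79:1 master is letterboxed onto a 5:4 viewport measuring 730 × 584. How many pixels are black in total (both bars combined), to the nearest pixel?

235316 pixels

2.79:1 (2.790) > 5:4 (1.250), so the master fills the width.
Content height = 730 / 2.790 ≈ 261.6487 px.
Leftover height: 584 − 261.6487 = 322.3513 px.
That's 322.3513 × 730 ≈ 235316 black pixels.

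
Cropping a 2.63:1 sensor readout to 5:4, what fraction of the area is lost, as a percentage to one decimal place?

52.5%

5:4 is narrower than 2.63:1, so the crop keeps the full height and trims the width.
Fraction kept = (1.250)/(2.630) ≈ 47.53%, so 52.47% is lost.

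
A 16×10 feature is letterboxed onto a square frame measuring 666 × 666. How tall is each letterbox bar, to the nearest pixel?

16×10 (1.600) > square (1.000), so the feature fills the width.
That makes the image 416.25 px tall (666 × 10/16).
Black = 666 − 416.25 = 249.75 px, or 124.88 per bar.

125 px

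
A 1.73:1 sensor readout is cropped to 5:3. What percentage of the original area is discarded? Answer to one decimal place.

3.7%

Going from 1.73:1 to 5:3 means cutting width while keeping height.
(1.667)/(1.730) ≈ 0.963 of the area survives, leaving 3.66% discarded.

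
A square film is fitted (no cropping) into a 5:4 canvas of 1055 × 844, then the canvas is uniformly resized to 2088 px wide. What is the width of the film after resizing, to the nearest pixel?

At 1055×844 the film is height-limited, so width = 844 × 1/1 ≈ 844.00 px.
Scaling 1055 → 2088 is ×1.9791, so the width becomes 844.00 × 1.9791 ≈ 1670.40 px.

1670 px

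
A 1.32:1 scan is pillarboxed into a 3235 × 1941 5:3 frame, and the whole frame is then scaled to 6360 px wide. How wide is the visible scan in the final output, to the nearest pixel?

Fitted into 3235×1941, the scan spans the height; its width is 1941 × 1.320 ≈ 2562.12 px.
Resizing to 6360 px wide multiplies everything by 1.9660: 2562.12 → 5037.12 px.

5037 px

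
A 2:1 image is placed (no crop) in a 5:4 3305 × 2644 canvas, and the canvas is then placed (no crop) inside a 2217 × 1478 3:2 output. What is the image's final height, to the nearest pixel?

924 px

2:1 in 3305×2644: fills the width, so the image is 3305.00 × 1652.50.
Second fit — the 5:4 canvas into 2217×1478 spans the height: 1847.50 × 1478.00 (×0.5590 from 3305×2644).
The image scales with it: height 1652.50 × 0.5590 ≈ 923.75.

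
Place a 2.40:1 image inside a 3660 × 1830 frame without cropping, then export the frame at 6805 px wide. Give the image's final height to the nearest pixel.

2835 px

In the 3660×1830 frame the image fills the width: height = 3660 / 2.400 ≈ 1525.00 px.
Resizing to 6805 px wide multiplies everything by 1.8593: 1525.00 → 2835.42 px.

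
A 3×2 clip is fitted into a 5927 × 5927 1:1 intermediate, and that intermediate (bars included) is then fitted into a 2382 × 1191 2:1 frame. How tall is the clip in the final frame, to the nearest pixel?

794 px

Inside the 5927×5927 canvas the clip is width-limited at 5927.00 × 3951.33.
Second fit — the 1:1 canvas into 2382×1191 spans the height: 1191.00 × 1191.00 (×0.2009 from 5927×5927).
So the clip's height is 3951.33 × 0.2009 ≈ 794.00.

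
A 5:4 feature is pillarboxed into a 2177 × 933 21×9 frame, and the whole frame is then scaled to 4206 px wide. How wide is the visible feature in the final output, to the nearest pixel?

2253 px

At 2177×933 the feature is height-limited, so width = 933 × 5/4 ≈ 1166.25 px.
Scaling 2177 → 4206 is ×1.9320, so the width becomes 1166.25 × 1.9320 ≈ 2253.21 px.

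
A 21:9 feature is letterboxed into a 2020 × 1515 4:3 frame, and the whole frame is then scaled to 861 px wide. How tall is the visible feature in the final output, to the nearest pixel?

369 px

At 2020×1515 the feature is width-limited, so height = 2020 × 9/21 ≈ 865.71 px.
Resizing to 861 px wide multiplies everything by 0.4262: 865.71 → 369.00 px.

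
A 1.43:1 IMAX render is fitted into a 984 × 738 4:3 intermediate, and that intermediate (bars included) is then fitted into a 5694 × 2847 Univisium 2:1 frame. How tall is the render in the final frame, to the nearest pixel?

First fit — 1.43:1 IMAX into 984×738 spans the width: 984.00 × 688.11.
Second fit — the 4:3 canvas into 5694×2847 spans the height: 3796.00 × 2847.00 (×3.8577 from 984×738).
Applying the same ×3.8577: 688.11 → 2654.55.

2655 px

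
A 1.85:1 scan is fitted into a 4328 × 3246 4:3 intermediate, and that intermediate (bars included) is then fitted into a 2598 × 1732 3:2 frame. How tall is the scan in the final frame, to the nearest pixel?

1248 px

Inside the 4328×3246 canvas the scan is width-limited at 4328.00 × 2339.46.
Second fit — the 4:3 canvas into 2598×1732 spans the height: 2309.33 × 1732.00 (×0.5336 from 4328×3246).
So the scan's height is 2339.46 × 0.5336 ≈ 1248.29.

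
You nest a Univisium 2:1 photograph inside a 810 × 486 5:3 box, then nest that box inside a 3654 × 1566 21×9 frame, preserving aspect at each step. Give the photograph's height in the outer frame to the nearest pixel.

1305 px

Univisium 2:1 in 810×486: fills the width, so the photograph is 810.00 × 405.00.
The 5:3 canvas is height-limited in 3654×1566, giving 2610.00 × 1566.00; scale factor 3.2222.
Applying the same ×3.2222: 405.00 → 1305.00.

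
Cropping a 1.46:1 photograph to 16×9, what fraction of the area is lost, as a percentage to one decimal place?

17.9%

16×9 is wider than 1.46:1, so the crop keeps the full width and trims the height.
(1.460)/(1.778) ≈ 0.821 of the area survives, leaving 17.88% discarded.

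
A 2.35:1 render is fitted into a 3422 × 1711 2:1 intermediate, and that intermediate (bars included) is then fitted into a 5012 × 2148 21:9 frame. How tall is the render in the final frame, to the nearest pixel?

1828 px

First fit — 2.35:1 into 3422×1711 spans the width: 3422.00 × 1456.17.
Second fit — the 2:1 canvas into 5012×2148 spans the height: 4296.00 × 2148.00 (×1.2554 from 3422×1711).
The render scales with it: height 1456.17 × 1.2554 ≈ 1828.09.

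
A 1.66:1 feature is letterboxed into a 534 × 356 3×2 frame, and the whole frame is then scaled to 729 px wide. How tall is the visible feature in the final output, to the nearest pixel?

In the 534×356 frame the feature fills the width: height = 534 / 1.660 ≈ 321.69 px.
Scaling 534 → 729 is ×1.3652, so the height becomes 321.69 × 1.3652 ≈ 439.16 px.

439 px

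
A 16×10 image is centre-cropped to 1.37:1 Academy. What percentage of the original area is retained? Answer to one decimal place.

85.6%

Going from 16×10 to 1.37:1 Academy means cutting width while keeping height.
Area ratio = (1.370)/(1.600) = 85.62% retained.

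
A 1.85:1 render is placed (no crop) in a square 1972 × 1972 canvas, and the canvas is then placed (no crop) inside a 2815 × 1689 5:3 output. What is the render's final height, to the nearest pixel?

913 px

First fit — 1.85:1 into 1972×1972 spans the width: 1972.00 × 1065.95.
square in 2815×1689: fills the height, so the intermediate becomes 1689.00 × 1689.00 — a scale of ×0.8565.
So the render's height is 1065.95 × 0.8565 ≈ 912.97.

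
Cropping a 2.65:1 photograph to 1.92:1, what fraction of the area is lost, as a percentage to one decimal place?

1.92:1 is narrower than 2.65:1, so the crop keeps the full height and trims the width.
Fraction kept = (1.920)/(2.650) ≈ 72.45%, so 27.55% is lost.

27.5%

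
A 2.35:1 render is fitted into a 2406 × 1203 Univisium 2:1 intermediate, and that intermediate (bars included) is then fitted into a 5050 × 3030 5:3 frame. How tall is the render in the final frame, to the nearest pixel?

2149 px

2.35:1 in 2406×1203: fills the width, so the render is 2406.00 × 1023.83.
Univisium 2:1 in 5050×3030: fills the width, so the intermediate becomes 5050.00 × 2525.00 — a scale of ×2.0989.
So the render's height is 1023.83 × 2.0989 ≈ 2148.94.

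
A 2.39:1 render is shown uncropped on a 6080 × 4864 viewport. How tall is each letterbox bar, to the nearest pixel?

2.39:1 (2.390) > 5:4 (1.250), so the render fills the width.
Content height = 6080 / 2.390 ≈ 2543.93 px.
Black = 4864 − 2543.93 = 2320.07 px, or 1160.03 per bar.

1160 px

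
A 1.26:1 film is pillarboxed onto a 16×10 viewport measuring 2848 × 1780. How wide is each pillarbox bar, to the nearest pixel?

303 px

1.26:1 (1.260) < 16×10 (1.600), so the film fills the height.
Content width = 1780 × 1.260 ≈ 2242.80 px.
Black = 2848 − 2242.80 = 605.20 px, or 302.60 per bar.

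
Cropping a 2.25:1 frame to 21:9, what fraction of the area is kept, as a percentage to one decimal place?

96.4%

21:9 is wider than 2.25:1, so the crop keeps the full width and trims the height.
Fraction kept = (2.250)/(2.333) ≈ 96.43%.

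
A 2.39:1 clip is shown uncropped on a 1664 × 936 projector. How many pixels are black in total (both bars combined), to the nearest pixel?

398970 pixels

2.39:1 is wider than 16:9, so it spans the full width.
The clip is 1664 / 2.390 ≈ 696.2343 px tall.
Black = 936 − 696.2343 = 239.7657 px.
That's 239.7657 × 1664 ≈ 398970 black pixels.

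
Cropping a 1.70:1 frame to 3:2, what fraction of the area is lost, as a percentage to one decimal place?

11.8%

The height stays; only width is cut (since 3:2 is narrower than 1.70:1).
Fraction kept = (1.500)/(1.700) ≈ 88.24%, so 11.76% is lost.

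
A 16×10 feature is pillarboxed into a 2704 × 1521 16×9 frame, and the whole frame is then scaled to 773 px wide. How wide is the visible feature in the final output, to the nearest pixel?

In the 2704×1521 frame the feature fills the height: width = 1521 × 16/10 ≈ 2433.60 px.
Scaling 2704 → 773 is ×0.2859, so the width becomes 2433.60 × 0.2859 ≈ 695.70 px.

696 px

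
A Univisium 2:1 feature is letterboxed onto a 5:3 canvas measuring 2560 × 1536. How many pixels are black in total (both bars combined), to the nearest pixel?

655360 pixels

Univisium 2:1 (2.000) > 5:3 (1.667), so the feature fills the width.
The feature is 2560 × 1/2 ≈ 1280.0000 px tall.
Black = 1536 − 1280.0000 = 256.0000 px.
Across the 2560-px span: 256.0000 × 2560 ≈ 655360 px.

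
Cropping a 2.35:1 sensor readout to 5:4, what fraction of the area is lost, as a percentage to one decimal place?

46.8%

Going from 2.35:1 to 5:4 means cutting width while keeping height.
(1.250)/(2.350) ≈ 0.532 of the area survives, leaving 46.81% discarded.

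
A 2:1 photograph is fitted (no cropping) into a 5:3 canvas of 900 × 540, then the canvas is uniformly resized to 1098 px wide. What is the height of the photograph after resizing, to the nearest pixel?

549 px

At 900×540 the photograph is width-limited, so height = 900 × 1/2 ≈ 450.00 px.
Scaling 900 → 1098 is ×1.2200, so the height becomes 450.00 × 1.2200 ≈ 549.00 px.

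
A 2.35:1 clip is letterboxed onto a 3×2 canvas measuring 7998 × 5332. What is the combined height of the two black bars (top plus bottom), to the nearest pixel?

2.35:1 (2.350) > 3×2 (1.500), so the clip fills the width.
Content height = 7998 / 2.350 ≈ 3403.40 px.
Black = 5332 − 3403.40 = 1928.60 px.

1929 px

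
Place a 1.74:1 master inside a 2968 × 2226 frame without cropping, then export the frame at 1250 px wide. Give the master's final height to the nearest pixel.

718 px

In the 2968×2226 frame the master fills the width: height = 2968 / 1.740 ≈ 1705.75 px.
Scaling 2968 → 1250 is ×0.4212, so the height becomes 1705.75 × 0.4212 ≈ 718.39 px.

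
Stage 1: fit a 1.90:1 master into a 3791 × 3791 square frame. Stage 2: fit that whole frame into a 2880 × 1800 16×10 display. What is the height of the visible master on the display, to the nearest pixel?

1.90:1 in 3791×3791: fills the width, so the master is 3791.00 × 1995.26.
Second fit — the square canvas into 2880×1800 spans the height: 1800.00 × 1800.00 (×0.4748 from 3791×3791).
So the master's height is 1995.26 × 0.4748 ≈ 947.37.

947 px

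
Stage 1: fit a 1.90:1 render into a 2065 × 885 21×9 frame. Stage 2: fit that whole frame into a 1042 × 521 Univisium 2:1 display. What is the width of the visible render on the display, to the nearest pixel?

848 px

Inside the 2065×885 canvas the render is height-limited at 1681.50 × 885.00.
Second fit — the 21×9 canvas into 1042×521 spans the width: 1042.00 × 446.57 (×0.5046 from 2065×885).
So the render's width is 1681.50 × 0.5046 ≈ 848.49.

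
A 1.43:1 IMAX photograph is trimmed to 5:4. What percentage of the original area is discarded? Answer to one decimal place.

12.6%

The height stays; only width is cut (since 5:4 is narrower than 1.43:1 IMAX).
(1.250)/(1.430) ≈ 0.874 of the area survives, leaving 12.59% discarded.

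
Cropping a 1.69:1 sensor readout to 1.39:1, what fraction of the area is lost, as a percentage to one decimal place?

17.8%

The height stays; only width is cut (since 1.39:1 is narrower than 1.69:1).
Area ratio = (1.390)/(1.690) = 82.25%; the remaining 17.75% is cropped out.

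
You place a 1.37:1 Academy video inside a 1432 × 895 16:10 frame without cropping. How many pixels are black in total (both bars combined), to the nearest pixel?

1.37:1 Academy (1.370) < 16:10 (1.600), so the video fills the height.
Content width = 895 × 1.370 ≈ 1226.1500 px.
Black = 1432 − 1226.1500 = 205.8500 px.
Bar area = 205.8500 × 895 ≈ 184236 px.

184236 pixels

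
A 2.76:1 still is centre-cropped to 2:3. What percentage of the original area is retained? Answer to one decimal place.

Going from 2.76:1 to 2:3 means cutting width while keeping height.
Area ratio = (0.667)/(2.760) = 24.15% retained.

24.2%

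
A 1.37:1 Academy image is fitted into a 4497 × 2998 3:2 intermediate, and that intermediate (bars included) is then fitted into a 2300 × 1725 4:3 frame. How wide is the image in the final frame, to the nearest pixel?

2101 px

First fit — 1.37:1 Academy into 4497×2998 spans the height: 4107.26 × 2998.00.
The 3:2 canvas is width-limited in 2300×1725, giving 2300.00 × 1533.33; scale factor 0.5115.
So the image's width is 4107.26 × 0.5115 ≈ 2100.67.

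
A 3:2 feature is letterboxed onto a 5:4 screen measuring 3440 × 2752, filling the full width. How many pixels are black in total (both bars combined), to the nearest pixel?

Content height = 3440 × 2/3 ≈ 2293.3333 px.
Black = 2752 − 2293.3333 = 458.6667 px.
Across the 3440-px span: 458.6667 × 3440 ≈ 1577813 px.

1577813 pixels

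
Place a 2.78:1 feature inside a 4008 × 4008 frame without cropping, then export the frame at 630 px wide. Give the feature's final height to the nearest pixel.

At 4008×4008 the feature is width-limited, so height = 4008 / 2.780 ≈ 1441.73 px.
Scaling 4008 → 630 is ×0.1572, so the height becomes 1441.73 × 0.1572 ≈ 226.62 px.

227 px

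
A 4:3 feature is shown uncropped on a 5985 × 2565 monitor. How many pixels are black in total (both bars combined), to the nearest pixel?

4:3 (1.333) < 21:9 (2.333), so the feature fills the height.
Content width = 2565 × 4/3 ≈ 3420.0000 px.
Leftover width: 5985 − 3420.0000 = 2565.0000 px.
Bar area = 2565.0000 × 2565 ≈ 6579225 px.

6579225 pixels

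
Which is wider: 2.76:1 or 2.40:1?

2.76:1

2.76 and 2.4; 2.76 > 2.4.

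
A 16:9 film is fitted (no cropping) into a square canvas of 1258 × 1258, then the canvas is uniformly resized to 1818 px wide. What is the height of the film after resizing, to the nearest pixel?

In the 1258×1258 frame the film fills the width: height = 1258 × 9/16 ≈ 707.62 px.
Resizing to 1818 px wide multiplies everything by 1.4452: 707.62 → 1022.62 px.

1023 px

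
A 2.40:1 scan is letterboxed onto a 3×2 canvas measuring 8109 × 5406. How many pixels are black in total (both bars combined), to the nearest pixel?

Since 2.400 > 1.500, the scan is width-limited.
The scan is 8109 / 2.400 ≈ 3378.7500 px tall.
5406 − 3378.7500 = 2027.2500 px of bars.
That's 2027.2500 × 8109 ≈ 16438970 black pixels.

16438970 pixels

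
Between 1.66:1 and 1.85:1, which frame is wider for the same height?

1.66 and 1.85; 1.85 > 1.66.

1.85:1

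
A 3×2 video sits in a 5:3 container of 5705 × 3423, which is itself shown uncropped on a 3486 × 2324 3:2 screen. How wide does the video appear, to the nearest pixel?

Inside the 5705×3423 canvas the video is height-limited at 5134.50 × 3423.00.
The 5:3 canvas is width-limited in 3486×2324, giving 3486.00 × 2091.60; scale factor 0.6110.
So the video's width is 5134.50 × 0.6110 ≈ 3137.40.

3137 px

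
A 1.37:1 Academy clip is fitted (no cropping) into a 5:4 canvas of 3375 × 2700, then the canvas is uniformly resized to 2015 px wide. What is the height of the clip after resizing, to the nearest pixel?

1471 px

Fitted into 3375×2700, the clip spans the width; its height is 3375 / 1.370 ≈ 2463.50 px.
Resizing to 2015 px wide multiplies everything by 0.5970: 2463.50 → 1470.80 px.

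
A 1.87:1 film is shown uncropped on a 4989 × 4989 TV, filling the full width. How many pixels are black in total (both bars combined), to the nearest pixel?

11579896 pixels

That makes the image 2667.9144 px tall (4989 / 1.870).
Leftover height: 4989 − 2667.9144 = 2321.0856 px.
Across the 4989-px span: 2321.0856 × 4989 ≈ 11579896 px.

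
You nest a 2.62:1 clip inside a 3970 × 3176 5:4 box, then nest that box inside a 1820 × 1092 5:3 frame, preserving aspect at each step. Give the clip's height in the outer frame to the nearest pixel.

2.62:1 in 3970×3176: fills the width, so the clip is 3970.00 × 1515.27.
5:4 in 1820×1092: fills the height, so the intermediate becomes 1365.00 × 1092.00 — a scale of ×0.3438.
So the clip's height is 1515.27 × 0.3438 ≈ 520.99.

521 px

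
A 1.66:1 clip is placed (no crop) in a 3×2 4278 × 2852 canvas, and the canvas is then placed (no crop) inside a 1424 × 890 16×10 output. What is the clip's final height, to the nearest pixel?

Inside the 4278×2852 canvas the clip is width-limited at 4278.00 × 2577.11.
The 3×2 canvas is height-limited in 1424×890, giving 1335.00 × 890.00; scale factor 0.3121.
The clip scales with it: height 2577.11 × 0.3121 ≈ 804.22.

804 px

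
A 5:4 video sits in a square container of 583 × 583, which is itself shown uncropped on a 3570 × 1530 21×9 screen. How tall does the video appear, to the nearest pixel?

1224 px

5:4 in 583×583: fills the width, so the video is 583.00 × 466.40.
The square canvas is height-limited in 3570×1530, giving 1530.00 × 1530.00; scale factor 2.6244.
The video scales with it: height 466.40 × 2.6244 ≈ 1224.00.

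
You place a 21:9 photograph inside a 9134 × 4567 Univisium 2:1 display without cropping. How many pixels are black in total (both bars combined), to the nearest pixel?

5959283 pixels

Since 2.333 > 2.000, the photograph is width-limited.
That makes the image 3914.5714 px tall (9134 × 9/21).
4567 − 3914.5714 = 652.4286 px of bars.
That's 652.4286 × 9134 ≈ 5959283 black pixels.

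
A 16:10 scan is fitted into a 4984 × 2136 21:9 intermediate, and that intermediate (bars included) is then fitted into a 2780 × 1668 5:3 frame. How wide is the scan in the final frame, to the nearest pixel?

1906 px

16:10 in 4984×2136: fills the height, so the scan is 3417.60 × 2136.00.
21:9 in 2780×1668: fills the width, so the intermediate becomes 2780.00 × 1191.43 — a scale of ×0.5578.
So the scan's width is 3417.60 × 0.5578 ≈ 1906.29.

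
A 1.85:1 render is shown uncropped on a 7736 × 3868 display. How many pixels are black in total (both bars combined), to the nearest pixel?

2244214 pixels

1.85:1 (1.850) < 2:1 (2.000), so the render fills the height.
The render is 3868 × 1.850 ≈ 7155.8000 px wide.
Leftover width: 7736 − 7155.8000 = 580.2000 px.
Across the 3868-px span: 580.2000 × 3868 ≈ 2244214 px.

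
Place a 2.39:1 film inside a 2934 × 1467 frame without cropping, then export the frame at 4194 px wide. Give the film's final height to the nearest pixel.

1755 px

Fitted into 2934×1467, the film spans the width; its height is 2934 / 2.390 ≈ 1227.62 px.
Resizing to 4194 px wide multiplies everything by 1.4294: 1227.62 → 1754.81 px.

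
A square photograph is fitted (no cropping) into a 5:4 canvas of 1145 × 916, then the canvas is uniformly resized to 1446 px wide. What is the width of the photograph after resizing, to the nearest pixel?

At 1145×916 the photograph is height-limited, so width = 916 × 1/1 ≈ 916.00 px.
Resizing to 1446 px wide multiplies everything by 1.2629: 916.00 → 1156.80 px.

1157 px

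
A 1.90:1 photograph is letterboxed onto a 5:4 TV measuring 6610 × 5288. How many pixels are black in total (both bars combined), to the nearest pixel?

11957838 pixels

Since 1.900 > 1.250, the photograph is width-limited.
The photograph is 6610 / 1.900 ≈ 3478.9474 px tall.
Leftover height: 5288 − 3478.9474 = 1809.0526 px.
Across the 6610-px span: 1809.0526 × 6610 ≈ 11957838 px.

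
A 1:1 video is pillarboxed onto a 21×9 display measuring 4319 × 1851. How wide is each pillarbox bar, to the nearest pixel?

Since 1.000 < 2.333, the video is height-limited.
Content width = 1851 × 1/1 ≈ 1851.00 px.
Leftover width: 4319 − 1851.00 = 2468.00 px → 1234.00 each side.

1234 px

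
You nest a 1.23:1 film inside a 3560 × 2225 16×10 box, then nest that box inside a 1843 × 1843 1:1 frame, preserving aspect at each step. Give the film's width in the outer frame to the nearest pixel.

Inside the 3560×2225 canvas the film is height-limited at 2736.75 × 2225.00.
The 16×10 canvas is width-limited in 1843×1843, giving 1843.00 × 1151.88; scale factor 0.5177.
The film scales with it: width 2736.75 × 0.5177 ≈ 1416.81.

1417 px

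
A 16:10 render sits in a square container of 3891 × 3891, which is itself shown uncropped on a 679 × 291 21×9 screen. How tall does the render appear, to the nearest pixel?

First fit — 16:10 into 3891×3891 spans the width: 3891.00 × 2431.88.
The square canvas is height-limited in 679×291, giving 291.00 × 291.00; scale factor 0.0748.
So the render's height is 2431.88 × 0.0748 ≈ 181.88.

182 px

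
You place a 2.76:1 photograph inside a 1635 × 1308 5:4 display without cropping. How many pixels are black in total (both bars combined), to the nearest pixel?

2.76:1 (2.760) > 5:4 (1.250), so the photograph fills the width.
The photograph is 1635 / 2.760 ≈ 592.3913 px tall.
Leftover height: 1308 − 592.3913 = 715.6087 px.
Bar area = 715.6087 × 1635 ≈ 1170020 px.

1170020 pixels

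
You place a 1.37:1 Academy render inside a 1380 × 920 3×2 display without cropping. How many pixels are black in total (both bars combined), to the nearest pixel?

110032 pixels

1.37:1 Academy (1.370) < 3×2 (1.500), so the render fills the height.
The render is 920 × 1.370 ≈ 1260.4000 px wide.
Black = 1380 − 1260.4000 = 119.6000 px.
Across the 920-px span: 119.6000 × 920 ≈ 110032 px.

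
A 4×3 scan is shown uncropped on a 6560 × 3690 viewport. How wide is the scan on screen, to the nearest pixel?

Since 1.333 < 1.778, the scan is height-limited.
That makes the image 4920.00 px wide (3690 × 4/3).

4920 px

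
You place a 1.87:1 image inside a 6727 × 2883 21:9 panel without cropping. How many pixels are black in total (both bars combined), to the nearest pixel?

3851083 pixels

Since 1.870 < 2.333, the image is height-limited.
Content width = 2883 × 1.870 ≈ 5391.2100 px.
Black = 6727 − 5391.2100 = 1335.7900 px.
Bar area = 1335.7900 × 2883 ≈ 3851083 px.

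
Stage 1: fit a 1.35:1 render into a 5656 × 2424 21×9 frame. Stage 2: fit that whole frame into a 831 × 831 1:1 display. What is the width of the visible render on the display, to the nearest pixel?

481 px

1.35:1 in 5656×2424: fills the height, so the render is 3272.40 × 2424.00.
Second fit — the 21×9 canvas into 831×831 spans the width: 831.00 × 356.14 (×0.1469 from 5656×2424).
So the render's width is 3272.40 × 0.1469 ≈ 480.79.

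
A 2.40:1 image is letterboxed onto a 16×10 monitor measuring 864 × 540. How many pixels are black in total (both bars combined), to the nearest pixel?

Since 2.400 > 1.600, the image is width-limited.
That makes the image 360.0000 px tall (864 / 2.400).
Leftover height: 540 − 360.0000 = 180.0000 px.
Bar area = 180.0000 × 864 ≈ 155520 px.

155520 pixels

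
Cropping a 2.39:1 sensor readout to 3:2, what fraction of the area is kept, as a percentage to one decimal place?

3:2 is narrower than 2.39:1, so the crop keeps the full height and trims the width.
(1.500)/(2.390) ≈ 0.628 of the area survives.

62.8%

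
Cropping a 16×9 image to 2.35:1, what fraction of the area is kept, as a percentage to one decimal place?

75.7%

2.35:1 is wider than 16×9, so the crop keeps the full width and trims the height.
Area ratio = (1.778)/(2.350) = 75.65% retained.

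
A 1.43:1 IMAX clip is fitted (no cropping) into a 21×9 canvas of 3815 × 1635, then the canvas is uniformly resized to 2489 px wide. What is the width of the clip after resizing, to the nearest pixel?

1525 px

At 3815×1635 the clip is height-limited, so width = 1635 × 1.430 ≈ 2338.05 px.
Scaling 3815 → 2489 is ×0.6524, so the width becomes 2338.05 × 0.6524 ≈ 1525.40 px.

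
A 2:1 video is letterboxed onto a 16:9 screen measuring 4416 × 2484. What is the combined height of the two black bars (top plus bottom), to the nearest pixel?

276 px

Since 2.000 > 1.778, the video is width-limited.
The video is 4416 × 1/2 ≈ 2208.00 px tall.
Leftover height: 2484 − 2208.00 = 276.00 px.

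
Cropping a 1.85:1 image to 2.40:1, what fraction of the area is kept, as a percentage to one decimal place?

The width stays; only height is cut (since 2.40:1 is wider than 1.85:1).
(1.850)/(2.400) ≈ 0.771 of the area survives.

77.1%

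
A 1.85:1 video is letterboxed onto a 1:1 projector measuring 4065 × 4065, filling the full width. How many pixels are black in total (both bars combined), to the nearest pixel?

7592211 pixels

The video is 4065 / 1.850 ≈ 2197.2973 px tall.
Leftover height: 4065 − 2197.2973 = 1867.7027 px.
That's 1867.7027 × 4065 ≈ 7592211 black pixels.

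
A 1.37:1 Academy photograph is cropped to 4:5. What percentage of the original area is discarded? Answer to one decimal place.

41.6%

The height stays; only width is cut (since 4:5 is narrower than 1.37:1 Academy).
Fraction kept = (0.800)/(1.370) ≈ 58.39%, so 41.61% is lost.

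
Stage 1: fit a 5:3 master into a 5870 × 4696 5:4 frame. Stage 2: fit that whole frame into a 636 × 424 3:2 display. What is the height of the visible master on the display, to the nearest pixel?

First fit — 5:3 into 5870×4696 spans the width: 5870.00 × 3522.00.
Second fit — the 5:4 canvas into 636×424 spans the height: 530.00 × 424.00 (×0.0903 from 5870×4696).
Applying the same ×0.0903: 3522.00 → 318.00.

318 px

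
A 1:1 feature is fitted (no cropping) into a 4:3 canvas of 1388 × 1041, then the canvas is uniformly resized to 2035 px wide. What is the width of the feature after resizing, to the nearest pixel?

1526 px

In the 1388×1041 frame the feature fills the height: width = 1041 × 1/1 ≈ 1041.00 px.
Resizing to 2035 px wide multiplies everything by 1.4661: 1041.00 → 1526.25 px.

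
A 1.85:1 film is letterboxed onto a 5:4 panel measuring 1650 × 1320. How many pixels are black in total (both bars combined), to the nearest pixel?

1.85:1 (1.850) > 5:4 (1.250), so the film fills the width.
That makes the image 891.8919 px tall (1650 / 1.850).
1320 − 891.8919 = 428.1081 px of bars.
Bar area = 428.1081 × 1650 ≈ 706378 px.

706378 pixels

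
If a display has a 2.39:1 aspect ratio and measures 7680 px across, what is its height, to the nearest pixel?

3213 px

Height = 7680 / 2.390 = 3213.39.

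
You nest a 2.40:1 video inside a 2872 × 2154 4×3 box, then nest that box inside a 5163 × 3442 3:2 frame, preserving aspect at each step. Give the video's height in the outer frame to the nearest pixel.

2.40:1 in 2872×2154: fills the width, so the video is 2872.00 × 1196.67.
4×3 in 5163×3442: fills the height, so the intermediate becomes 4589.33 × 3442.00 — a scale of ×1.5980.
The video scales with it: height 1196.67 × 1.5980 ≈ 1912.22.

1912 px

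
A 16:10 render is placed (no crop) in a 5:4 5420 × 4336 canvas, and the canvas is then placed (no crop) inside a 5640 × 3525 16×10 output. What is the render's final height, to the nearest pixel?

16:10 in 5420×4336: fills the width, so the render is 5420.00 × 3387.50.
5:4 in 5640×3525: fills the height, so the intermediate becomes 4406.25 × 3525.00 — a scale of ×0.8130.
The render scales with it: height 3387.50 × 0.8130 ≈ 2753.91.

2754 px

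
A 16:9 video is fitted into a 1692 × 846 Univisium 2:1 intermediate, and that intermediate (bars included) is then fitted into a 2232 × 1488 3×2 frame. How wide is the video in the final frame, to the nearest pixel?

1984 px

First fit — 16:9 into 1692×846 spans the height: 1504.00 × 846.00.
Second fit — the Univisium 2:1 canvas into 2232×1488 spans the width: 2232.00 × 1116.00 (×1.3191 from 1692×846).
Applying the same ×1.3191: 1504.00 → 1984.00.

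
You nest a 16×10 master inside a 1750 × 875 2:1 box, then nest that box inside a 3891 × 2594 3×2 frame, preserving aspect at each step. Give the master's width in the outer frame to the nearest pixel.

3113 px

First fit — 16×10 into 1750×875 spans the height: 1400.00 × 875.00.
2:1 in 3891×2594: fills the width, so the intermediate becomes 3891.00 × 1945.50 — a scale of ×2.2234.
The master scales with it: width 1400.00 × 2.2234 ≈ 3112.80.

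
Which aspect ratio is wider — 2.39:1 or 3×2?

2.39 and 3×2 = 1.5; 2.39 > 1.5.

2.39:1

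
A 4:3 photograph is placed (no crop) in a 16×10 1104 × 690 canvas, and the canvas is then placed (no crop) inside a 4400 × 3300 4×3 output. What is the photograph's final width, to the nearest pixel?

Inside the 1104×690 canvas the photograph is height-limited at 920.00 × 690.00.
The 16×10 canvas is width-limited in 4400×3300, giving 4400.00 × 2750.00; scale factor 3.9855.
Applying the same ×3.9855: 920.00 → 3666.67.

3667 px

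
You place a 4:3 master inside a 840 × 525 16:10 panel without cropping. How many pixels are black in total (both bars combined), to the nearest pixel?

4:3 is narrower than 16:10, so it spans the full height.
Content width = 525 × 4/3 ≈ 700.0000 px.
840 − 700.0000 = 140.0000 px of bars.
That's 140.0000 × 525 ≈ 73500 black pixels.

73500 pixels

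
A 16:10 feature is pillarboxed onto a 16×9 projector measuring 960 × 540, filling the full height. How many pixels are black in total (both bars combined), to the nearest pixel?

Content width = 540 × 16/10 ≈ 864.0000 px.
Leftover width: 960 − 864.0000 = 96.0000 px.
Bar area = 96.0000 × 540 ≈ 51840 px.

51840 pixels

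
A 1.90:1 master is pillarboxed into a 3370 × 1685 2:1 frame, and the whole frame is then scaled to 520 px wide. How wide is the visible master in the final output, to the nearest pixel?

In the 3370×1685 frame the master fills the height: width = 1685 × 1.900 ≈ 3201.50 px.
Resizing to 520 px wide multiplies everything by 0.1543: 3201.50 → 494.00 px.

494 px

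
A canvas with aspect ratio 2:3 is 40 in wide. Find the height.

Height = 40 × 3/2 = 60.

60 in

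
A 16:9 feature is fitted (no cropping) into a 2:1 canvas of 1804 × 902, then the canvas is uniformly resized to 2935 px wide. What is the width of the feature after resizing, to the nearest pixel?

Fitted into 1804×902, the feature spans the height; its width is 902 × 16/9 ≈ 1603.56 px.
Scaling 1804 → 2935 is ×1.6269, so the width becomes 1603.56 × 1.6269 ≈ 2608.89 px.

2609 px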